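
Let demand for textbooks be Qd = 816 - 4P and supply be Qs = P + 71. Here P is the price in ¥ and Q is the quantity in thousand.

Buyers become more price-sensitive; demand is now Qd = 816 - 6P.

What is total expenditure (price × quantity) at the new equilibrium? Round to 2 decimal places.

18883.47

Solve the original market: 816 - 4P = P + 71, hence P = 149 and Q = 220.
The new curves are Qd = 816 - 6P (demand) and Qs = P + 71 (supply).
New equilibrium: 816 - 6P = P + 71 ⇒ 745 = 7P ⇒ P = 745/7 ≈ 106.4286, Q = 1242/7 ≈ 177.4286.
New expenditure = 106.4286 × 177.4286 = 18883.47.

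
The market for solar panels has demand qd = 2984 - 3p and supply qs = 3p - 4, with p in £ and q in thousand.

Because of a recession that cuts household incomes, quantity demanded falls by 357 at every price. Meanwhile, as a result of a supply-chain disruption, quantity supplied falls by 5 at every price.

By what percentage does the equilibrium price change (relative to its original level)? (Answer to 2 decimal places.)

-11.78

Original equilibrium: 2984 - 3p = 3p - 4 gives 2988 = 6p, so p = 498 and q = 1490.
With the change applied: demand qd = 2627 - 3p, supply qs = 3p - 9.
Setting them equal: 2627 - 3p = 3p - 9 → 2636 = 6p, so p = 1318/3 ≈ 439.3333 and q = 1309.
%Δp = (439.3333 − 498) / 498 × 100 = -11.78%.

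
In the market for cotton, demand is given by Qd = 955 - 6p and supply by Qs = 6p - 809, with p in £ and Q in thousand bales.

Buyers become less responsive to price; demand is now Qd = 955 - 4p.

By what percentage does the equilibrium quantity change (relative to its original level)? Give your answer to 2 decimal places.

+241.64

Before the shock: 955 - 6p = 6p - 809 ⇒ 1764 = 12p ⇒ p = 147, Q = 73.
After the shift, demand is Qd = 955 - 4p and supply is Qs = 6p - 809.
Equate the new curves: 955 - 4p = 6p - 809, giving 1764 = 10p, p = 176.4, Q = 249.4.
%ΔQ = (249.4 − 73) / 73 × 100 = +241.64%.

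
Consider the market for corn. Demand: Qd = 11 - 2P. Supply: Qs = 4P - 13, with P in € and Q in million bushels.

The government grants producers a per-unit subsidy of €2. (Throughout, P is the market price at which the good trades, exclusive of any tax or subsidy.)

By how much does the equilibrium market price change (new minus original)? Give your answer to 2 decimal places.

Original equilibrium: 11 - 2P = 4P - 13 gives 24 = 6P, so P = 4 and Q = 3.
Since sellers receive the price plus the subsidy, the effective supply curve becomes Qs = 4P - 5.
Setting them equal: 11 - 2P = 4P - 5 → 16 = 6P, so P = 8/3 ≈ 2.6667 and Q = 17/3 ≈ 5.6667.
ΔP = 2.6667 − 4 = -1.33.

-1.33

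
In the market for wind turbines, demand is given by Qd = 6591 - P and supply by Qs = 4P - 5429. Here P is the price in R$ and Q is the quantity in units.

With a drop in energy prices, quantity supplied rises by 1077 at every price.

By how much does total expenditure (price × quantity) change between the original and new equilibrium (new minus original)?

-430455.36

Initially, 6591 - P = 4P - 5429, so 12020 = 5P and P = 2404, Q = 4187.
The shock moves the curves to Qd = 6591 - P and Qs = 4P - 4352.
New equilibrium: 6591 - P = 4P - 4352 ⇒ 10943 = 5P ⇒ P = 2188.6, Q = 4402.4.
Expenditure moves from 2404×4187 = 10065548 to 2188.6×4402.4 = 9635092.64; change = -430455.36.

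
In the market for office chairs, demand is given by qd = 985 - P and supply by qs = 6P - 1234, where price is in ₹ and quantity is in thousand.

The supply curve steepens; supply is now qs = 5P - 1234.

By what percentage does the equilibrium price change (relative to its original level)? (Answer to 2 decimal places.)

+16.67

Original equilibrium: 985 - P = 6P - 1234 gives 2219 = 7P, so P = 317 and q = 668.
After the shift, demand is qd = 985 - P and supply is qs = 5P - 1234.
New equilibrium: 985 - P = 5P - 1234 ⇒ 2219 = 6P ⇒ P = 2219/6 ≈ 369.8333, q = 3691/6 ≈ 615.1667.
%ΔP = (369.8333 − 317) / 317 × 100 = +16.67%.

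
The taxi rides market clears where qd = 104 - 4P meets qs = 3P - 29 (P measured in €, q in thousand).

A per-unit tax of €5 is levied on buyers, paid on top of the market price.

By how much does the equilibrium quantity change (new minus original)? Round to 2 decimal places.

-8.57

Solve the original market: 104 - 4P = 3P - 29, hence P = 19 and q = 28.
Since buyers pay the price plus the tax, the effective demand curve becomes qd = 84 - 4P.
Clearing the new market: 84 - 4P = 3P - 29, so P = 113/7 ≈ 16.1429 and q = 136/7 ≈ 19.4286.
Δq = 19.4286 − 28 = -8.57.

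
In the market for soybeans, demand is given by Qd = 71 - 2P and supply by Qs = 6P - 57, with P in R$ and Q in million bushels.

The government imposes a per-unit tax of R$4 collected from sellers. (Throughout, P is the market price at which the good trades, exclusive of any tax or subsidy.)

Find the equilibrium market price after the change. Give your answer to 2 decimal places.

19.00

Solve the original market: 71 - 2P = 6P - 57, hence P = 16 and Q = 39.
Since sellers keep the price net of the tax, the effective supply curve becomes Qs = 6P - 81.
Equate the new curves: 71 - 2P = 6P - 81, giving 152 = 8P, P = 19, Q = 33.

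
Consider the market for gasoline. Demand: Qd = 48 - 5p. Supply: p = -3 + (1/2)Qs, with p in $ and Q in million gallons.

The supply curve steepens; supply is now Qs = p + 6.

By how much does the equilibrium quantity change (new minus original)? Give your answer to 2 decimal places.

-5.00

Initially, 48 - 5p = 2p + 6, so 42 = 7p and p = 6, Q = 18.
The new curves are Qd = 48 - 5p (demand) and Qs = p + 6 (supply).
Clearing the new market: 48 - 5p = p + 6, so p = 7 and Q = 13.
ΔQ = 13 − 18 = -5.00.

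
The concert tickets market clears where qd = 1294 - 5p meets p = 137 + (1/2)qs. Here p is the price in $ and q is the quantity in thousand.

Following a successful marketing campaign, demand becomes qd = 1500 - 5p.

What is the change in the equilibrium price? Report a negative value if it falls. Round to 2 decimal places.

+29.43

Solve the original market: 1294 - 5p = 2p - 274, hence p = 224 and q = 174.
With the change applied: demand qd = 1500 - 5p, supply qs = 2p - 274.
Clearing the new market: 1500 - 5p = 2p - 274, so p = 1774/7 ≈ 253.4286 and q = 1630/7 ≈ 232.8571.
Δp = 253.4286 − 224 = +29.43.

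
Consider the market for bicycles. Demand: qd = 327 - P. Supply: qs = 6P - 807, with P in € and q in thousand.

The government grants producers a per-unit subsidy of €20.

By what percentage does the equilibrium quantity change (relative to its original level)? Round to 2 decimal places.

Initially, 327 - P = 6P - 807, so 1134 = 7P and P = 162, q = 165.
Since sellers receive the price plus the subsidy, the effective supply curve becomes qs = 6P - 687.
Equate the new curves: 327 - P = 6P - 687, giving 1014 = 7P, P = 1014/7 ≈ 144.8571, q = 1275/7 ≈ 182.1429.
%Δq = (182.1429 − 165) / 165 × 100 = +10.39%.

+10.39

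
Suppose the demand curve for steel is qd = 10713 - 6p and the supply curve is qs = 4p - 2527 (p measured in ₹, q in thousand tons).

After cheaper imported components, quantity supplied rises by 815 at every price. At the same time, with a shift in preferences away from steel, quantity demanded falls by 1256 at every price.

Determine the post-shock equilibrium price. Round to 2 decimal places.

1116.90

Solve the original market: 10713 - 6p = 4p - 2527, hence p = 1324 and q = 2769.
The new curves are qd = 9457 - 6p (demand) and qs = 4p - 1712 (supply).
Setting them equal: 9457 - 6p = 4p - 1712 → 11169 = 10p, so p = 1116.9 and q = 2755.6.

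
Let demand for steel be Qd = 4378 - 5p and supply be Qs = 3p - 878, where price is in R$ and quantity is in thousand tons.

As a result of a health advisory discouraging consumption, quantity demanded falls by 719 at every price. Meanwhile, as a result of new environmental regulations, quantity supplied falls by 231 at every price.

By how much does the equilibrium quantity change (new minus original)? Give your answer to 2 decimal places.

Initially, 4378 - 5p = 3p - 878, so 5256 = 8p and p = 657, Q = 1093.
After the shift, demand is Qd = 3659 - 5p and supply is Qs = 3p - 1109.
Equate the new curves: 3659 - 5p = 3p - 1109, giving 4768 = 8p, p = 596, Q = 679.
ΔQ = 679 − 1093 = -414.00.

-414.00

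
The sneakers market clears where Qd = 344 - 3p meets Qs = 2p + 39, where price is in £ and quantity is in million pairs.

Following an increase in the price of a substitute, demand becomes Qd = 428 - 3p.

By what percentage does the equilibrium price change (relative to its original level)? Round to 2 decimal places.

+27.54

Original equilibrium: 344 - 3p = 2p + 39 gives 305 = 5p, so p = 61 and Q = 161.
The shock moves the curves to Qd = 428 - 3p and Qs = 2p + 39.
Clearing the new market: 428 - 3p = 2p + 39, so p = 77.8 and Q = 194.6.
%Δp = (77.8 − 61) / 61 × 100 = +27.54%.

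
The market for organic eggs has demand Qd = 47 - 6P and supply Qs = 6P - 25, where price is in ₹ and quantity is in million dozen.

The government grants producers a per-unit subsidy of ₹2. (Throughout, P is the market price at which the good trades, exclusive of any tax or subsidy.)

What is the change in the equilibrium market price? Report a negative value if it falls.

-1

Solve the original market: 47 - 6P = 6P - 25, hence P = 6 and Q = 11.
Since sellers receive the price plus the subsidy, the effective supply curve becomes Qs = 6P - 13.
Equate the new curves: 47 - 6P = 6P - 13, giving 60 = 12P, P = 5, Q = 17.
ΔP = 5 − 6 = -1.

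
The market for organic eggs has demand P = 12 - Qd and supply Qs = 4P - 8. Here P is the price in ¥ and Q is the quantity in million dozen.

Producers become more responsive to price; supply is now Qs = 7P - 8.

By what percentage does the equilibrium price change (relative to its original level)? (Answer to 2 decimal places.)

Before the shock: 12 - P = 4P - 8 ⇒ 20 = 5P ⇒ P = 4, Q = 8.
The new curves are Qd = 12 - P (demand) and Qs = 7P - 8 (supply).
Clearing the new market: 12 - P = 7P - 8, so P = 2.5 and Q = 9.5.
%ΔP = (2.5 − 4) / 4 × 100 = -37.50%.

-37.50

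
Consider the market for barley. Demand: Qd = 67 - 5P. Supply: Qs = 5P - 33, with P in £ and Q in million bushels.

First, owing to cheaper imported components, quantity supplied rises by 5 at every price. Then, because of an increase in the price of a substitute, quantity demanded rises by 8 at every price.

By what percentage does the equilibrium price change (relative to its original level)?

+3

Before the shock: 67 - 5P = 5P - 33 ⇒ 100 = 10P ⇒ P = 10, Q = 17.
The new curves are Qd = 75 - 5P (demand) and Qs = 5P - 28 (supply).
Setting them equal: 75 - 5P = 5P - 28 → 103 = 10P, so P = 10.3 and Q = 23.5.
%ΔP = (10.3 − 10) / 10 × 100 = +3%.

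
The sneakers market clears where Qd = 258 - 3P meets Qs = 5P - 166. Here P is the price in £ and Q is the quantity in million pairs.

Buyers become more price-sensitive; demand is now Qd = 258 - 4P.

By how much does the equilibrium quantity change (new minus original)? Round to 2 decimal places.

-29.44

Original equilibrium: 258 - 3P = 5P - 166 gives 424 = 8P, so P = 53 and Q = 99.
After the shift, demand is Qd = 258 - 4P and supply is Qs = 5P - 166.
Clearing the new market: 258 - 4P = 5P - 166, so P = 424/9 ≈ 47.1111 and Q = 626/9 ≈ 69.5556.
ΔQ = 69.5556 − 99 = -29.44.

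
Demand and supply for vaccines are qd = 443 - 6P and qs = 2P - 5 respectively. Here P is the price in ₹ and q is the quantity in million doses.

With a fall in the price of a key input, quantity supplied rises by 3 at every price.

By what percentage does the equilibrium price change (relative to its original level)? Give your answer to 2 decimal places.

-0.67

Initially, 443 - 6P = 2P - 5, so 448 = 8P and P = 56, q = 107.
The shock moves the curves to qd = 443 - 6P and qs = 2P - 2.
Clearing the new market: 443 - 6P = 2P - 2, so P = 55.625 and q = 109.25.
%ΔP = (55.625 − 56) / 56 × 100 = -0.67%.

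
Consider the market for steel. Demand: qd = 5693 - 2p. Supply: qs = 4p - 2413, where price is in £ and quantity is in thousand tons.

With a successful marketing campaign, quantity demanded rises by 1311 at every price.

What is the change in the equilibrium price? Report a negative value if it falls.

Solve the original market: 5693 - 2p = 4p - 2413, hence p = 1351 and q = 2991.
The new curves are qd = 7004 - 2p (demand) and qs = 4p - 2413 (supply).
Clearing the new market: 7004 - 2p = 4p - 2413, so p = 1569.5 and q = 3865.
Δp = 1569.5 − 1351 = +218.5.

+218.5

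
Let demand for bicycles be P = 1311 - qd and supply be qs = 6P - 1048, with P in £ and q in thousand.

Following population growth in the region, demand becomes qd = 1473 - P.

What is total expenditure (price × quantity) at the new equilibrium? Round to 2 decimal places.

Original equilibrium: 1311 - P = 6P - 1048 gives 2359 = 7P, so P = 337 and q = 974.
After the shift, demand is qd = 1473 - P and supply is qs = 6P - 1048.
New equilibrium: 1473 - P = 6P - 1048 ⇒ 2521 = 7P ⇒ P = 2521/7 ≈ 360.1429, q = 7790/7 ≈ 1112.8571.
New expenditure = 360.1429 × 1112.8571 = 400787.55.

400787.55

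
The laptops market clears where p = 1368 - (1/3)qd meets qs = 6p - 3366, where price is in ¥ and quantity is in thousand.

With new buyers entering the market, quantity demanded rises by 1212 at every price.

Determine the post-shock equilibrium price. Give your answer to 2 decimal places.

Solve the original market: 4104 - 3p = 6p - 3366, hence p = 830 and q = 1614.
The shock moves the curves to qd = 5316 - 3p and qs = 6p - 3366.
New equilibrium: 5316 - 3p = 6p - 3366 ⇒ 8682 = 9p ⇒ p = 2894/3 ≈ 964.6667, q = 2422.

964.67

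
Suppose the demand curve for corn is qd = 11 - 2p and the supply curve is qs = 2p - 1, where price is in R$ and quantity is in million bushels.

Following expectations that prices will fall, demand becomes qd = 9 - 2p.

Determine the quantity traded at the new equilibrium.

Original equilibrium: 11 - 2p = 2p - 1 gives 12 = 4p, so p = 3 and q = 5.
After the shift, demand is qd = 9 - 2p and supply is qs = 2p - 1.
Setting them equal: 9 - 2p = 2p - 1 → 10 = 4p, so p = 2.5 and q = 4.

4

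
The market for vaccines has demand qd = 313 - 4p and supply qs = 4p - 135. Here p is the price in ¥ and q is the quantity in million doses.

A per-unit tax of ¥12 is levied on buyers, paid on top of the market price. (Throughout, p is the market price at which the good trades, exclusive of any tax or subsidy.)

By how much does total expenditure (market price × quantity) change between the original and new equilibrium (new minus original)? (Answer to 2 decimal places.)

Original equilibrium: 313 - 4p = 4p - 135 gives 448 = 8p, so p = 56 and q = 89.
Since buyers pay the price plus the tax, the effective demand curve becomes qd = 265 - 4p.
New equilibrium: 265 - 4p = 4p - 135 ⇒ 400 = 8p ⇒ p = 50, q = 65.
Expenditure moves from 56×89 = 4984 to 50×65 = 3250; change = -1734.00.

-1734.00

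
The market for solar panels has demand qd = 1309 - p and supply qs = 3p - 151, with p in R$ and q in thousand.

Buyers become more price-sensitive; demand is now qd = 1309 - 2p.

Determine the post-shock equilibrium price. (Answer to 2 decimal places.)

292.00

Initially, 1309 - p = 3p - 151, so 1460 = 4p and p = 365, q = 944.
After the shift, demand is qd = 1309 - 2p and supply is qs = 3p - 151.
New equilibrium: 1309 - 2p = 3p - 151 ⇒ 1460 = 5p ⇒ p = 292, q = 725.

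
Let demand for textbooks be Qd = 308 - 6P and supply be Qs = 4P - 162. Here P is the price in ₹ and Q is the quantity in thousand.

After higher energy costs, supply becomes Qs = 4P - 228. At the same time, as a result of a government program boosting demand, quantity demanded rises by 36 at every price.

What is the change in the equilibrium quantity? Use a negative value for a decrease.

Initially, 308 - 6P = 4P - 162, so 470 = 10P and P = 47, Q = 26.
The new curves are Qd = 344 - 6P (demand) and Qs = 4P - 228 (supply).
Setting them equal: 344 - 6P = 4P - 228 → 572 = 10P, so P = 57.2 and Q = 0.8.
ΔQ = 0.8 − 26 = -25.2.

-25.2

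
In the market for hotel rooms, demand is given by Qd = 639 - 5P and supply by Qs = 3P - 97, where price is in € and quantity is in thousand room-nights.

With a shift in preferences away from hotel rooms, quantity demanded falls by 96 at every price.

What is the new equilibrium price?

Initially, 639 - 5P = 3P - 97, so 736 = 8P and P = 92, Q = 179.
The shock moves the curves to Qd = 543 - 5P and Qs = 3P - 97.
Clearing the new market: 543 - 5P = 3P - 97, so P = 80 and Q = 143.

80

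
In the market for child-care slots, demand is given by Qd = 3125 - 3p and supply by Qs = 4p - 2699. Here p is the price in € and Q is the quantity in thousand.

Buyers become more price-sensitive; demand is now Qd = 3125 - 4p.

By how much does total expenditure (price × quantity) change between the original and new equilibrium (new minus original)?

-368264

Original equilibrium: 3125 - 3p = 4p - 2699 gives 5824 = 7p, so p = 832 and Q = 629.
After the shift, demand is Qd = 3125 - 4p and supply is Qs = 4p - 2699.
Setting them equal: 3125 - 4p = 4p - 2699 → 5824 = 8p, so p = 728 and Q = 213.
Expenditure moves from 832×629 = 523328 to 728×213 = 155064; change = -368264.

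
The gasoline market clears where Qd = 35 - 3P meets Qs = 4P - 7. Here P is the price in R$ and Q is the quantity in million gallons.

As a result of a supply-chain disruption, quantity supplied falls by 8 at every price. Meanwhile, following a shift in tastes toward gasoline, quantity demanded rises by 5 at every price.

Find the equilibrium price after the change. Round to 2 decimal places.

7.86

Initially, 35 - 3P = 4P - 7, so 42 = 7P and P = 6, Q = 17.
With the change applied: demand Qd = 40 - 3P, supply Qs = 4P - 15.
Equate the new curves: 40 - 3P = 4P - 15, giving 55 = 7P, P = 55/7 ≈ 7.8571, Q = 115/7 ≈ 16.4286.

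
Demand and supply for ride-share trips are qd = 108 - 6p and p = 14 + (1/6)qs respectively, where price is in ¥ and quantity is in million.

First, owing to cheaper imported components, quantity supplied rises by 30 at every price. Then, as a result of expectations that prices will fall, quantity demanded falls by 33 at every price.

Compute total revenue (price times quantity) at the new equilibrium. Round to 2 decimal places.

112.88

Solve the original market: 108 - 6p = 6p - 84, hence p = 16 and q = 12.
After the shift, demand is qd = 75 - 6p and supply is qs = 6p - 54.
Equate the new curves: 75 - 6p = 6p - 54, giving 129 = 12p, p = 10.75, q = 10.5.
New expenditure = 10.75 × 10.5 = 112.88.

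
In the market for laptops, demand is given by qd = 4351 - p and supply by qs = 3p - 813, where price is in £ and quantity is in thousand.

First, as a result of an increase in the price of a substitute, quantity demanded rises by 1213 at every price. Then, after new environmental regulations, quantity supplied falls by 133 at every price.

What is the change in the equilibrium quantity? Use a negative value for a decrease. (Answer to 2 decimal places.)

Initially, 4351 - p = 3p - 813, so 5164 = 4p and p = 1291, q = 3060.
After the shift, demand is qd = 5564 - p and supply is qs = 3p - 946.
Equate the new curves: 5564 - p = 3p - 946, giving 6510 = 4p, p = 1627.5, q = 3936.5.
Δq = 3936.5 − 3060 = +876.50.

+876.50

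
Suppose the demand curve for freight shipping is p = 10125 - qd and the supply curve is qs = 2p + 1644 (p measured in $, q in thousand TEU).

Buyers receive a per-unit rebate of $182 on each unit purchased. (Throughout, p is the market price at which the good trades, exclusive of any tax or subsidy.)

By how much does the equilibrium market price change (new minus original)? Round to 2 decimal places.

+60.67

Initially, 10125 - p = 2p + 1644, so 8481 = 3p and p = 2827, q = 7298.
Since buyers' out-of-pocket price is the market price minus the rebate, the effective demand curve becomes qd = 10307 - p.
Clearing the new market: 10307 - p = 2p + 1644, so p = 8663/3 ≈ 2887.6667 and q = 22258/3 ≈ 7419.3333.
Δp = 2887.6667 − 2827 = +60.67.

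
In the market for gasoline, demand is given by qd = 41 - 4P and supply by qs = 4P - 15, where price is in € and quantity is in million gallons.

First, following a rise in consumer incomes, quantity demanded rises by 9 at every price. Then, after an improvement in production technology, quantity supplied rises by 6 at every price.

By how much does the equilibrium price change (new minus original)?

Before the shock: 41 - 4P = 4P - 15 ⇒ 56 = 8P ⇒ P = 7, q = 13.
With the change applied: demand qd = 50 - 4P, supply qs = 4P - 9.
New equilibrium: 50 - 4P = 4P - 9 ⇒ 59 = 8P ⇒ P = 7.375, q = 20.5.
ΔP = 7.375 − 7 = +0.375.

+0.375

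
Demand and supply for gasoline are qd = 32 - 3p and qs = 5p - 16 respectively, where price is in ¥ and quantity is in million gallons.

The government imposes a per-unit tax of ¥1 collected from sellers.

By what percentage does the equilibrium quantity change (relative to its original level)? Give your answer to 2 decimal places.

-13.39

Original equilibrium: 32 - 3p = 5p - 16 gives 48 = 8p, so p = 6 and q = 14.
Since sellers keep the price net of the tax, the effective supply curve becomes qs = 5p - 21.
Setting them equal: 32 - 3p = 5p - 21 → 53 = 8p, so p = 6.625 and q = 12.125.
%Δq = (12.125 − 14) / 14 × 100 = -13.39%.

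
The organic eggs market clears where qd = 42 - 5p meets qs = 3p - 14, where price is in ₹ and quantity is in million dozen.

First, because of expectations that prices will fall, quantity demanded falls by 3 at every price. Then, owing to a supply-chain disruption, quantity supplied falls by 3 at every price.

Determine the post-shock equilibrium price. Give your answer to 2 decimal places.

7.00

Before the shock: 42 - 5p = 3p - 14 ⇒ 56 = 8p ⇒ p = 7, q = 7.
The shock moves the curves to qd = 39 - 5p and qs = 3p - 17.
New equilibrium: 39 - 5p = 3p - 17 ⇒ 56 = 8p ⇒ p = 7, q = 4.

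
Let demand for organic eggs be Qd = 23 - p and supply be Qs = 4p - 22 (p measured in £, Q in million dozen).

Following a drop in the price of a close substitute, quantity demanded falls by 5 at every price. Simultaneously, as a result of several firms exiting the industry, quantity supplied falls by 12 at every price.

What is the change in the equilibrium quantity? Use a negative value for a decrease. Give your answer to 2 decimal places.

-6.40

Solve the original market: 23 - p = 4p - 22, hence p = 9 and Q = 14.
After the shift, demand is Qd = 18 - p and supply is Qs = 4p - 34.
New equilibrium: 18 - p = 4p - 34 ⇒ 52 = 5p ⇒ p = 10.4, Q = 7.6.
ΔQ = 7.6 − 14 = -6.40.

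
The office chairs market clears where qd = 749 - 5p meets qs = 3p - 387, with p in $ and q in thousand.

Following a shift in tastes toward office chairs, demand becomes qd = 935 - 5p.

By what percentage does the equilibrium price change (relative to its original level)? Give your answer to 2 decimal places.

+16.37

Before the shock: 749 - 5p = 3p - 387 ⇒ 1136 = 8p ⇒ p = 142, q = 39.
The new curves are qd = 935 - 5p (demand) and qs = 3p - 387 (supply).
New equilibrium: 935 - 5p = 3p - 387 ⇒ 1322 = 8p ⇒ p = 165.25, q = 108.75.
%Δp = (165.25 − 142) / 142 × 100 = +16.37%.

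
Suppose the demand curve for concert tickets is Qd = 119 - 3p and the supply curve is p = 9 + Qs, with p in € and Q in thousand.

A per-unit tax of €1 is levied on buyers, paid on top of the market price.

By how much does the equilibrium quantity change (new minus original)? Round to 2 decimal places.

Solve the original market: 119 - 3p = p - 9, hence p = 32 and Q = 23.
Since buyers pay the price plus the tax, the effective demand curve becomes Qd = 116 - 3p.
New equilibrium: 116 - 3p = p - 9 ⇒ 125 = 4p ⇒ p = 31.25, Q = 22.25.
ΔQ = 22.25 − 23 = -0.75.

-0.75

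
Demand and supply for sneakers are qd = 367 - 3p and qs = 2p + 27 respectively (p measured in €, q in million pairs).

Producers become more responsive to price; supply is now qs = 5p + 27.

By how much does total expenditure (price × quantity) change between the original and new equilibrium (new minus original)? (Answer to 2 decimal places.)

-905.25

Solve the original market: 367 - 3p = 2p + 27, hence p = 68 and q = 163.
After the shift, demand is qd = 367 - 3p and supply is qs = 5p + 27.
Clearing the new market: 367 - 3p = 5p + 27, so p = 42.5 and q = 239.5.
Expenditure moves from 68×163 = 11084 to 42.5×239.5 = 10178.75; change = -905.25.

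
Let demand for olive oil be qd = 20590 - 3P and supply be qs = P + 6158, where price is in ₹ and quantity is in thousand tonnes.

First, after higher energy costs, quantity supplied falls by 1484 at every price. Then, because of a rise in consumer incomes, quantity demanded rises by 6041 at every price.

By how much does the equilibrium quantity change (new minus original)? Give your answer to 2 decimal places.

+397.25

Solve the original market: 20590 - 3P = P + 6158, hence P = 3608 and q = 9766.
The shock moves the curves to qd = 26631 - 3P and qs = P + 4674.
Clearing the new market: 26631 - 3P = P + 4674, so P = 5489.25 and q = 10163.25.
Δq = 10163.25 − 9766 = +397.25.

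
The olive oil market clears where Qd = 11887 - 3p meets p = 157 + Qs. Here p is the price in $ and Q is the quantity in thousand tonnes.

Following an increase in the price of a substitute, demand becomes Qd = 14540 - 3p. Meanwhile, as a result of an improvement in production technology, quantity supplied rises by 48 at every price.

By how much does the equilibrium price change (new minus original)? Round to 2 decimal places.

+651.25

Original equilibrium: 11887 - 3p = p - 157 gives 12044 = 4p, so p = 3011 and Q = 2854.
With the change applied: demand Qd = 14540 - 3p, supply Qs = p - 109.
New equilibrium: 14540 - 3p = p - 109 ⇒ 14649 = 4p ⇒ p = 3662.25, Q = 3553.25.
Δp = 3662.25 − 3011 = +651.25.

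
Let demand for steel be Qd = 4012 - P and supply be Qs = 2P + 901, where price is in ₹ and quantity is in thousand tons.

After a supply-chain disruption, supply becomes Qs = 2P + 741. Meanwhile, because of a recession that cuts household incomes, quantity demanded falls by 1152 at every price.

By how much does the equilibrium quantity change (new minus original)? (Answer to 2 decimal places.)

Original equilibrium: 4012 - P = 2P + 901 gives 3111 = 3P, so P = 1037 and Q = 2975.
With the change applied: demand Qd = 2860 - P, supply Qs = 2P + 741.
Clearing the new market: 2860 - P = 2P + 741, so P = 2119/3 ≈ 706.3333 and Q = 6461/3 ≈ 2153.6667.
ΔQ = 2153.6667 − 2975 = -821.33.

-821.33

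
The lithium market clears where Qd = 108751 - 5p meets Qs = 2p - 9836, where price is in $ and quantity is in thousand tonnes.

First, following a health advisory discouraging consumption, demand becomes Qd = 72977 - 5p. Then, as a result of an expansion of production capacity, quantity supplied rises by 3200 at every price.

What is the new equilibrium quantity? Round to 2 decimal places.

16110.57

Before the shock: 108751 - 5p = 2p - 9836 ⇒ 118587 = 7p ⇒ p = 16941, Q = 24046.
The new curves are Qd = 72977 - 5p (demand) and Qs = 2p - 6636 (supply).
Setting them equal: 72977 - 5p = 2p - 6636 → 79613 = 7p, so p = 79613/7 ≈ 11373.2857 and Q = 112774/7 ≈ 16110.5714.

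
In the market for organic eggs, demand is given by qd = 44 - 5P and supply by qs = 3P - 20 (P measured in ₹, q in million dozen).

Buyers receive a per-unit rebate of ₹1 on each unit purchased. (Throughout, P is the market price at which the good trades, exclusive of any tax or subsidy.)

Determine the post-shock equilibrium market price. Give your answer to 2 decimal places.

8.63

Before the shock: 44 - 5P = 3P - 20 ⇒ 64 = 8P ⇒ P = 8, q = 4.
Since buyers' out-of-pocket price is the market price minus the rebate, the effective demand curve becomes qd = 49 - 5P.
Setting them equal: 49 - 5P = 3P - 20 → 69 = 8P, so P = 8.625 and q = 5.875.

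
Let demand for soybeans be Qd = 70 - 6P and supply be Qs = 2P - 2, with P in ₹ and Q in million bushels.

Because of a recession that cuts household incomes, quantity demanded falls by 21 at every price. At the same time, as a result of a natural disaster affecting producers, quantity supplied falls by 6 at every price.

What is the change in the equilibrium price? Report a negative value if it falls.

Solve the original market: 70 - 6P = 2P - 2, hence P = 9 and Q = 16.
With the change applied: demand Qd = 49 - 6P, supply Qs = 2P - 8.
Clearing the new market: 49 - 6P = 2P - 8, so P = 7.125 and Q = 6.25.
ΔP = 7.125 − 9 = -1.875.

-1.875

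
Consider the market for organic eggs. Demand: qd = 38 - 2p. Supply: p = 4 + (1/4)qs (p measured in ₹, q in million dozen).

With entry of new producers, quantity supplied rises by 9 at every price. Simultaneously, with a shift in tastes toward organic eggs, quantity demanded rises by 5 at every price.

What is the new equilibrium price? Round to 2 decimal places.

8.33

Solve the original market: 38 - 2p = 4p - 16, hence p = 9 and q = 20.
After the shift, demand is qd = 43 - 2p and supply is qs = 4p - 7.
Clearing the new market: 43 - 2p = 4p - 7, so p = 25/3 ≈ 8.3333 and q = 79/3 ≈ 26.3333.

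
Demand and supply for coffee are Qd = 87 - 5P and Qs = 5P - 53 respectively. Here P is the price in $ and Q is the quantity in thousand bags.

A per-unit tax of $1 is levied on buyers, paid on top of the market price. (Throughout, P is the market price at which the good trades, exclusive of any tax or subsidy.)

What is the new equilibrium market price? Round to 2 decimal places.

Initially, 87 - 5P = 5P - 53, so 140 = 10P and P = 14, Q = 17.
Since buyers pay the price plus the tax, the effective demand curve becomes Qd = 82 - 5P.
Setting them equal: 82 - 5P = 5P - 53 → 135 = 10P, so P = 13.5 and Q = 14.5.

13.50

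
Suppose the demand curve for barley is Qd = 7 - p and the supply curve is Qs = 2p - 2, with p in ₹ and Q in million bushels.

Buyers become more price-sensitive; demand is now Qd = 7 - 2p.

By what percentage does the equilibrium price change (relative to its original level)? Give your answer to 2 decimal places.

Original equilibrium: 7 - p = 2p - 2 gives 9 = 3p, so p = 3 and Q = 4.
The shock moves the curves to Qd = 7 - 2p and Qs = 2p - 2.
Clearing the new market: 7 - 2p = 2p - 2, so p = 2.25 and Q = 2.5.
%Δp = (2.25 − 3) / 3 × 100 = -25.00%.

-25.00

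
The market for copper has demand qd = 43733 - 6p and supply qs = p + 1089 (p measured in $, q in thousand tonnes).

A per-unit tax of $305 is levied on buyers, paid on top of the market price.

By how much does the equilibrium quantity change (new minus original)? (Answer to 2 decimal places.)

Before the shock: 43733 - 6p = p + 1089 ⇒ 42644 = 7p ⇒ p = 6092, q = 7181.
Since buyers pay the price plus the tax, the effective demand curve becomes qd = 41903 - 6p.
Clearing the new market: 41903 - 6p = p + 1089, so p = 40814/7 ≈ 5830.5714 and q = 48437/7 ≈ 6919.5714.
Δq = 6919.5714 − 7181 = -261.43.

-261.43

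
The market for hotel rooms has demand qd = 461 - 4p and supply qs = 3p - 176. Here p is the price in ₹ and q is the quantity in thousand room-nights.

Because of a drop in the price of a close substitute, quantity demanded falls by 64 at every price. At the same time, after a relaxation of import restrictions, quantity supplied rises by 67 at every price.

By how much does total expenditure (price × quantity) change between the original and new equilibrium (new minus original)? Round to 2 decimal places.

-1030.47

Initially, 461 - 4p = 3p - 176, so 637 = 7p and p = 91, q = 97.
The new curves are qd = 397 - 4p (demand) and qs = 3p - 109 (supply).
Setting them equal: 397 - 4p = 3p - 109 → 506 = 7p, so p = 506/7 ≈ 72.2857 and q = 755/7 ≈ 107.8571.
Expenditure moves from 91×97 = 8827 to 72.2857×107.8571 = 7796.5306; change = -1030.47.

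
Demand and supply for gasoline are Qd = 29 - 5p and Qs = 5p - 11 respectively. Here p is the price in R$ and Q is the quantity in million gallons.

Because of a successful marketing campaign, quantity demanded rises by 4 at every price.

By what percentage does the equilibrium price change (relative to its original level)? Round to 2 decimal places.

+10.00

Original equilibrium: 29 - 5p = 5p - 11 gives 40 = 10p, so p = 4 and Q = 9.
The shock moves the curves to Qd = 33 - 5p and Qs = 5p - 11.
New equilibrium: 33 - 5p = 5p - 11 ⇒ 44 = 10p ⇒ p = 4.4, Q = 11.
%Δp = (4.4 − 4) / 4 × 100 = +10.00%.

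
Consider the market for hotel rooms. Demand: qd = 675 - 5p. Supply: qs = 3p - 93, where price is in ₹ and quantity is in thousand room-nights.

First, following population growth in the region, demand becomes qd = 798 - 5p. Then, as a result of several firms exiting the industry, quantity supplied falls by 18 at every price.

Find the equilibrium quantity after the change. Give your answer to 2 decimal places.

229.88

Solve the original market: 675 - 5p = 3p - 93, hence p = 96 and q = 195.
The new curves are qd = 798 - 5p (demand) and qs = 3p - 111 (supply).
Equate the new curves: 798 - 5p = 3p - 111, giving 909 = 8p, p = 113.625, q = 229.875.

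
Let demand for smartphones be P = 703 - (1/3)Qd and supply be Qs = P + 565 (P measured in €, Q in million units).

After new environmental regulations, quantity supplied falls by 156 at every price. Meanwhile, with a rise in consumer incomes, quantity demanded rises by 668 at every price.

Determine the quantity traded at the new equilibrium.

Solve the original market: 2109 - 3P = P + 565, hence P = 386 and Q = 951.
With the change applied: demand Qd = 2777 - 3P, supply Qs = P + 409.
New equilibrium: 2777 - 3P = P + 409 ⇒ 2368 = 4P ⇒ P = 592, Q = 1001.

1001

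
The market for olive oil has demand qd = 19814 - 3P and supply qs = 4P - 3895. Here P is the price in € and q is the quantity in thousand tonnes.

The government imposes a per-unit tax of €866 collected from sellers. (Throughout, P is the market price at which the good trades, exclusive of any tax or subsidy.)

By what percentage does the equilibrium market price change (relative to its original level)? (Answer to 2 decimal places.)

+14.61

Before the shock: 19814 - 3P = 4P - 3895 ⇒ 23709 = 7P ⇒ P = 3387, q = 9653.
Since sellers keep the price net of the tax, the effective supply curve becomes qs = 4P - 7359.
Setting them equal: 19814 - 3P = 4P - 7359 → 27173 = 7P, so P = 27173/7 ≈ 3881.8571 and q = 57179/7 ≈ 8168.4286.
%ΔP = (3881.8571 − 3387) / 3387 × 100 = +14.61%.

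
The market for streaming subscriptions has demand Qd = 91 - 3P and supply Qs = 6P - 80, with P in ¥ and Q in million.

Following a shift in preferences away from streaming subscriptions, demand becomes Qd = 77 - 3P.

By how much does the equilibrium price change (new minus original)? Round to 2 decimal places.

-1.56

Solve the original market: 91 - 3P = 6P - 80, hence P = 19 and Q = 34.
With the change applied: demand Qd = 77 - 3P, supply Qs = 6P - 80.
Clearing the new market: 77 - 3P = 6P - 80, so P = 157/9 ≈ 17.4444 and Q = 74/3 ≈ 24.6667.
ΔP = 17.4444 − 19 = -1.56.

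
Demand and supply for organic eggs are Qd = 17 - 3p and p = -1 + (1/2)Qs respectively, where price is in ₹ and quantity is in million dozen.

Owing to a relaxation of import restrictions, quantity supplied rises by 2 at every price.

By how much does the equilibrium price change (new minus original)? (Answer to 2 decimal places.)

-0.40

Original equilibrium: 17 - 3p = 2p + 2 gives 15 = 5p, so p = 3 and Q = 8.
The new curves are Qd = 17 - 3p (demand) and Qs = 2p + 4 (supply).
Clearing the new market: 17 - 3p = 2p + 4, so p = 2.6 and Q = 9.2.
Δp = 2.6 − 3 = -0.40.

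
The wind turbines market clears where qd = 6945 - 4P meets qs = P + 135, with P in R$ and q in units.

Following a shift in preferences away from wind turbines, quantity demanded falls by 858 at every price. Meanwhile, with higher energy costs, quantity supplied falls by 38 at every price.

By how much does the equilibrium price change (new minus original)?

Solve the original market: 6945 - 4P = P + 135, hence P = 1362 and q = 1497.
The new curves are qd = 6087 - 4P (demand) and qs = P + 97 (supply).
Clearing the new market: 6087 - 4P = P + 97, so P = 1198 and q = 1295.
ΔP = 1198 − 1362 = -164.

-164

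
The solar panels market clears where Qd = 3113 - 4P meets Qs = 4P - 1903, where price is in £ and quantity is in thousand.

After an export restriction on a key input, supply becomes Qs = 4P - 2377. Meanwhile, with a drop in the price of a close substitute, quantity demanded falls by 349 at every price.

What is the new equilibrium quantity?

Original equilibrium: 3113 - 4P = 4P - 1903 gives 5016 = 8P, so P = 627 and Q = 605.
With the change applied: demand Qd = 2764 - 4P, supply Qs = 4P - 2377.
New equilibrium: 2764 - 4P = 4P - 2377 ⇒ 5141 = 8P ⇒ P = 642.625, Q = 193.5.

193.5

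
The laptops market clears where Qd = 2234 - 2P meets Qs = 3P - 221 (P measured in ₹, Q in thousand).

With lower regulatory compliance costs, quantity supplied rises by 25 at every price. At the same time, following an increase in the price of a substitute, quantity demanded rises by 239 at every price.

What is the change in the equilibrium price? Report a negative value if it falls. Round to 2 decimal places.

+42.80

Initially, 2234 - 2P = 3P - 221, so 2455 = 5P and P = 491, Q = 1252.
After the shift, demand is Qd = 2473 - 2P and supply is Qs = 3P - 196.
Setting them equal: 2473 - 2P = 3P - 196 → 2669 = 5P, so P = 533.8 and Q = 1405.4.
ΔP = 533.8 − 491 = +42.80.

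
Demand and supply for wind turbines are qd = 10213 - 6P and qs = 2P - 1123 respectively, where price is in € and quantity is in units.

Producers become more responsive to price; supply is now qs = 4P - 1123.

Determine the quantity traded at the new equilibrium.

Original equilibrium: 10213 - 6P = 2P - 1123 gives 11336 = 8P, so P = 1417 and q = 1711.
After the shift, demand is qd = 10213 - 6P and supply is qs = 4P - 1123.
Setting them equal: 10213 - 6P = 4P - 1123 → 11336 = 10P, so P = 1133.6 and q = 3411.4.

3411.4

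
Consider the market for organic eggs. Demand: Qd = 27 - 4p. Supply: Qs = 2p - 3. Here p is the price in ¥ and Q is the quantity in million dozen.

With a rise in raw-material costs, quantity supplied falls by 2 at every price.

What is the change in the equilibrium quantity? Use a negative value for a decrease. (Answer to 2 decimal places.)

Original equilibrium: 27 - 4p = 2p - 3 gives 30 = 6p, so p = 5 and Q = 7.
After the shift, demand is Qd = 27 - 4p and supply is Qs = 2p - 5.
New equilibrium: 27 - 4p = 2p - 5 ⇒ 32 = 6p ⇒ p = 16/3 ≈ 5.3333, Q = 17/3 ≈ 5.6667.
ΔQ = 5.6667 − 7 = -1.33.

-1.33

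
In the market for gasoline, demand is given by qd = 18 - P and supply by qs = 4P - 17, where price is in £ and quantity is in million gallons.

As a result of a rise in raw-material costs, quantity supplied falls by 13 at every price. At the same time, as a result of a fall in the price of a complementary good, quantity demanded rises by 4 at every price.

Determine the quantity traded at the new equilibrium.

Initially, 18 - P = 4P - 17, so 35 = 5P and P = 7, q = 11.
The shock moves the curves to qd = 22 - P and qs = 4P - 30.
New equilibrium: 22 - P = 4P - 30 ⇒ 52 = 5P ⇒ P = 10.4, q = 11.6.

11.6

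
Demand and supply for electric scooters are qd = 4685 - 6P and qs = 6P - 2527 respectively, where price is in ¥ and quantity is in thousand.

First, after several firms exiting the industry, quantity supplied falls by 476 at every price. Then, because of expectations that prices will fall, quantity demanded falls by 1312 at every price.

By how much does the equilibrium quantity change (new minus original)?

-894

Original equilibrium: 4685 - 6P = 6P - 2527 gives 7212 = 12P, so P = 601 and q = 1079.
The shock moves the curves to qd = 3373 - 6P and qs = 6P - 3003.
Setting them equal: 3373 - 6P = 6P - 3003 → 6376 = 12P, so P = 1594/3 ≈ 531.3333 and q = 185.
Δq = 185 − 1079 = -894.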